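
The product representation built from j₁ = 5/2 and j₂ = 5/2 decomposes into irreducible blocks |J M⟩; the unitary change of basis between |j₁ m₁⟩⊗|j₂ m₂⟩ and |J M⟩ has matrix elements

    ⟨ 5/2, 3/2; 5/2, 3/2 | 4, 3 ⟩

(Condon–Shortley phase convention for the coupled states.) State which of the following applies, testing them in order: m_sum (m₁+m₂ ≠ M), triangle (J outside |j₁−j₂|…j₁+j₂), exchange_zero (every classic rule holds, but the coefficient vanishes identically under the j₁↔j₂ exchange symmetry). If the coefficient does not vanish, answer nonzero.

exchange_zero

m-sum: m₁+m₂ = 3/2+3/2 = 3, M = 3  ✓
triangle: |j₁−j₂| = 0 ≤ J = 4 ≤ j₁+j₂ = 5  ✓
exchange: j₁=j₂ and m₁=m₂, and (−1)^(j₁+j₂−J) = (−1)^1 = −1 forces ⟨j₁m₁;j₂m₂|JM⟩ = −⟨j₂m₂;j₁m₁|JM⟩ = −⟨j₁m₁;j₂m₂|JM⟩ ⇒ the coefficient vanishes identically
Racah sum check: Σ_k collapses to 0 ⇒ CG = 0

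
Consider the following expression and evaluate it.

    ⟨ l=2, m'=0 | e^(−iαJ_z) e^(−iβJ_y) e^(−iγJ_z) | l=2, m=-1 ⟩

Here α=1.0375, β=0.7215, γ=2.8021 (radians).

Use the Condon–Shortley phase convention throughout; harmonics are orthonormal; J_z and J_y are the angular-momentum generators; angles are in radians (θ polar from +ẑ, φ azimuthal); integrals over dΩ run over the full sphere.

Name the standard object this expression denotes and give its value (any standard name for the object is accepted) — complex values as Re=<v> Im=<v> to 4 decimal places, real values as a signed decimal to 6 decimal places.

Wigner D-matrix element, Re=0.5727 Im=-0.2023

This is a Wigner D-matrix element — the rotation-matrix element ⟨l m'| R(α,β,γ) |l m⟩ in the angular-momentum basis.
First d^2_{0,-1}(β=0.7215), then the phase factors e^{-i(0)α} and e^{-i(-1)γ}:
With c≡cos(β/2)=0.935632 and s≡sin(β/2)=0.352976, N=[2·2·1·6]^{1/2}=4.898979
k∈{0,1} keeps every argument non-negative
  k=0: (−1)^1·4.8990/(2)·0.9356^3·0.3530^1 = -0.708168
  k=1: (−1)^2·4.8990/(2)·0.9356^1·0.3530^3 = +0.100790
d^2_{0,-1}(0.7215) = -0.708168 +0.100790 = -0.607379
D = (+1.000000+0.000000i)·(-0.607379)·(-0.942924+0.333009i) = +0.572712-0.202262i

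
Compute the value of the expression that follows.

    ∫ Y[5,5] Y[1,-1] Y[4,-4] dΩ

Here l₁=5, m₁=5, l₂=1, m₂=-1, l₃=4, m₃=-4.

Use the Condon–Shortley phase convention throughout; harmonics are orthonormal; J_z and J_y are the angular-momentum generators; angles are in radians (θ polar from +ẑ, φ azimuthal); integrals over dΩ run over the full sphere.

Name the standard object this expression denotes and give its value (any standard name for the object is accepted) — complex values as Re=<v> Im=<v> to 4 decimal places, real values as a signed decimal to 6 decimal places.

This is a Gaunt coefficient — the integral of a triple product of spherical harmonics over the sphere.
Checks pass: Σm=0; 10 even; l₃=4∈[4,6].
(2·5+1)(2·1+1)(2·4+1) = 297
Δ: 2! 8! 0! / 11! → 1/495
sum: t=1:−1/576 = -1/576
3j²(5 1 4; 0 0 0) = Δ·Π!·Σ² = 5/99  (sign -1)
sum: t=0:+1/80640 = 1/80640
3j²(5 1 4; 5 -1 -4) = Δ·Π!·Σ² = 1/11  (sign +1)
combine: 4πI² = 297·5/99·1/11 = 15/11
take √, sign -1: I = -0.32941575

Gaunt coefficient, -0.329416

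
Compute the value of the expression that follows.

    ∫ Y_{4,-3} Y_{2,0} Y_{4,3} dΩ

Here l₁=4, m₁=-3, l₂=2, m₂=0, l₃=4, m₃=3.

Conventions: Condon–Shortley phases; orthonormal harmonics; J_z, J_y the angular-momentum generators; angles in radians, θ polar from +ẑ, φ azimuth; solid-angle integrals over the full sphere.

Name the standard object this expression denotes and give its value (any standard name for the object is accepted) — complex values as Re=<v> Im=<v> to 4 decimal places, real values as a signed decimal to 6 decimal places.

This is a Gaunt coefficient — the integral of a triple product of spherical harmonics over the sphere.
Rules hold: Σm=0, L=10 even, 2≤4≤6.
N = 9·5·9 = 405
Δ = 2!·6!·2!/11! = 1/13860
Racah Σ t=0..2: t=0:+1/192 t=1:−1/36 t=2:+1/192 = -5/288
⇒ 3j(4 2 4; 0 0 0)² = 20/693, sgn -1
Racah Σ t=1..2: t=1:−1/720 t=2:+1/480 = 1/1440
⇒ 3j(4 2 4; -3 0 3)² = 7/1980, sgn -1
4πI² = N·(3j₀)²·(3jₘ)² = 5/121
I = +1·√(0.0413223/4π) = 0.05734392

Gaunt coefficient, +0.057344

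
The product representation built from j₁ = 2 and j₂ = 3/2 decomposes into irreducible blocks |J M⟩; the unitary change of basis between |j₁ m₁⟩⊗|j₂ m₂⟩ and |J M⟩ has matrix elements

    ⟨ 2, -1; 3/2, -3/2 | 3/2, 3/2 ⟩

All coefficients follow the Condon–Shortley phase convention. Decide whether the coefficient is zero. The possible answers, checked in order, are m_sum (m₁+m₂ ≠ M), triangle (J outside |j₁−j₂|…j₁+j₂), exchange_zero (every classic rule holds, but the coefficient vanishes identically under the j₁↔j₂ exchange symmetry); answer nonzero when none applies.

m-sum: m₁+m₂ = -1+(-3/2) = -5/2, M = 3/2  ✗ ⇒ coefficient is 0

m_sum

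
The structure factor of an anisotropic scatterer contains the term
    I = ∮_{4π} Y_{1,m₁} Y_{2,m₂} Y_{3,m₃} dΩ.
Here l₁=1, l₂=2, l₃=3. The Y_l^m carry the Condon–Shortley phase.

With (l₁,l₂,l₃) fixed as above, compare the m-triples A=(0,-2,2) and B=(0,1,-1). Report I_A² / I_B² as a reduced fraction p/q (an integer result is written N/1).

Same 1,2,3: normalisation and zero-m 3j drop out of the ratio.
A: Δ: 0! 2! 4! / 7! → 1/105; sum: t=0:+1/24 = 1/24; 3j²(1 2 3; 0 -2 2) = Δ·Π!·Σ² = 1/21  (sign -1)
B: Δ: 0! 2! 4! / 7! → 1/105; sum: t=0:+1/6 = 1/6; 3j²(1 2 3; 0 1 -1) = Δ·Π!·Σ² = 8/105  (sign +1)
I_A²/I_B² = (1/21)/(8/105) = 5/8

5/8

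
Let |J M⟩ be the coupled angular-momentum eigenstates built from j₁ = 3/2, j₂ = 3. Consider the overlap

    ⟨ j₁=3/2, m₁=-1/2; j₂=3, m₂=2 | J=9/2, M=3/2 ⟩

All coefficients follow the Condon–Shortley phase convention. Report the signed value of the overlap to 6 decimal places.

+√(3/14) = +0.462910

triangle: 0!×3!×6!/10! = 4320/3628800
(j±m)!: 1!×2!×5!×1!×6!×3! = 1036800
prefactor² = (2J+1)×Δ×N² = 86400/7
  k=0: +1/(0!×0!×2!×5!×1!×1!) = 1/240
Σ = 1/240  ⇒  CG² = 86400/7×(1/240)² = 3/14
CG = +√(3/14) = +0.462910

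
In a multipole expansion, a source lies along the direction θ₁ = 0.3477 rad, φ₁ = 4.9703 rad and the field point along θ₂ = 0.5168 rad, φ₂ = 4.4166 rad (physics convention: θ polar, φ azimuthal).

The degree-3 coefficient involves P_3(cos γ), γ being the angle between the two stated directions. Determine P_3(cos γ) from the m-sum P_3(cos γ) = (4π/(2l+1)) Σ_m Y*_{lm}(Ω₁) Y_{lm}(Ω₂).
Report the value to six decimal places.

Expand P_3 via completeness: Σ_{m} conj(Y_{3,m}) at Ω₁ times Y_{3,m} at Ω₂ —
  [-3]  conj(Y_{3,-3})(Ω₁) = -0.011534+0.011806i ; Y_{3,-3}(Ω₂) = +0.039025-0.031780i ; Δ = -0.000075+0.000827i
  [-2]  conj(Y_{3,-2})(Ω₁) = -0.097039-0.055024i ; Y_{3,-2}(Ω₂) = -0.180056-0.120970i ; Δ = +0.010816+0.021646i
  [-1]  conj(Y_{3,-1})(Ω₁) = +0.096044-0.364098i ; Y_{3,-1}(Ω₂) = -0.129369+0.424538i ; Δ = +0.142148+0.087877i
  [+0]  conj(Y_{3,0})(Ω₁) = +0.498022-0.000000i ; Y_{3,0}(Ω₂) = +0.252845+0.000000i ; Δ = +0.125922+0.000000i
  [+1]  conj(Y_{3,1})(Ω₁) = -0.096044-0.364098i ; Y_{3,1}(Ω₂) = +0.129369+0.424538i ; Δ = +0.142148-0.087877i
  [+2]  conj(Y_{3,2})(Ω₁) = -0.097039+0.055024i ; Y_{3,2}(Ω₂) = -0.180056+0.120970i ; Δ = +0.010816-0.021646i
  [+3]  conj(Y_{3,3})(Ω₁) = +0.011534+0.011806i ; Y_{3,3}(Ω₂) = -0.039025-0.031780i ; Δ = -0.000075-0.000827i
Accumulated sum +0.431702-0.000000i; after 4π/(2l+1) scaling, +0.774989-0.000000i ⇒ P_3 = 0.774989

0.774989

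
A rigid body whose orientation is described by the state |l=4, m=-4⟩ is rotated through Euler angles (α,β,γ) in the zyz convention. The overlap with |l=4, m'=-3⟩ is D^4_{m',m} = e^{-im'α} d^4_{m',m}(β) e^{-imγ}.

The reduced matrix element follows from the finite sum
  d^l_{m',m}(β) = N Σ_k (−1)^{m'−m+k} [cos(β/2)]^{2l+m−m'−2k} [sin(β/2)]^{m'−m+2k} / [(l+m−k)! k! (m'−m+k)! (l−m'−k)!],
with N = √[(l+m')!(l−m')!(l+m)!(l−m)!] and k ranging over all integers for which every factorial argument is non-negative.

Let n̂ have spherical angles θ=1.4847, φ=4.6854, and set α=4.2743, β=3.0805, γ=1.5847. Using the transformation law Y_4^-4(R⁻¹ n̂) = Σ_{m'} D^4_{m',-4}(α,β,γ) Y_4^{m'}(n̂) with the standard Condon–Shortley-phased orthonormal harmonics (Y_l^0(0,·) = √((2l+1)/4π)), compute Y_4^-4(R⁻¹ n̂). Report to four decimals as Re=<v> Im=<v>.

Re=-0.0544 Im=0.4384

Need the full column D^4_{m',-4} for m'=−4..4 at α=4.2743, β=3.0805, γ=1.5847.
cos(β/2)=0.030542, sin(β/2)=0.999533
d^4_{-4,-4}: single k=0 term ⇒ +0.000000;  D = -0.000000-0.000000i
d^4_{-3,-4}: single k=0 term ⇒ -0.000000;  D = -0.000000-0.000000i
d^4_{-2,-4}: single k=0 term ⇒ +0.000000;  D = -0.000000+0.000000i
d^4_{-1,-4}: single k=0 term ⇒ -0.000000;  D = +0.000000+0.000000i
d^4_{0,-4}: single k=0 term ⇒ +0.000007;  D = +0.000007+0.000000i
d^4_{1,-4}: single k=0 term ⇒ -0.000213;  D = +0.000101-0.000187i
d^4_{2,-4}: single k=0 term ⇒ +0.004922;  D = -0.002935-0.003951i
d^4_{3,-4}: single k=0 term ⇒ -0.086103;  D = -0.084371+0.017183i
d^4_{4,-4}: single k=0 term ⇒ +0.996274;  D = -0.234082+0.968384i
Y_4^{m'}(θ=1.4847,φ=4.6854) and Σ D·Y over m':
  (-0.0000-0.0000i)·(+0.4335+0.0470i)  (-0.0000-0.0000i)·(+0.0086-0.1061i)  (-0.0000+0.0000i)·(+0.3144+0.0170i)  (+0.0000+0.0000i)·(+0.0032-0.1194i)  (+0.0000+0.0000i)·(+0.2941+0.0000i)  (+0.0001-0.0002i)·(-0.0032-0.1194i)  (-0.0029-0.0040i)·(+0.3144-0.0170i)  (-0.0844+0.0172i)·(-0.0086-0.1061i)  (-0.2341+0.9684i)·(+0.4335-0.0470i)
Y_4^-4(R⁻¹ n̂) = -0.054436+0.438366i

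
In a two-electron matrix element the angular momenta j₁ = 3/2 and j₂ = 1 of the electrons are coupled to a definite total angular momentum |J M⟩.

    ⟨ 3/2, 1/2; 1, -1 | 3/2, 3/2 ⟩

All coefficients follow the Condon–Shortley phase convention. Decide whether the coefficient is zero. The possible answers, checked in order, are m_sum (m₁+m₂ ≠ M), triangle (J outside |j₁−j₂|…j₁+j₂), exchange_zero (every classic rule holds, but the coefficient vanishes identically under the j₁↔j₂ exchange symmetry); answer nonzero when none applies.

m-sum: m₁+m₂ = 1/2+(-1) = -1/2, M = 3/2  ✗ ⇒ coefficient is 0

m_sum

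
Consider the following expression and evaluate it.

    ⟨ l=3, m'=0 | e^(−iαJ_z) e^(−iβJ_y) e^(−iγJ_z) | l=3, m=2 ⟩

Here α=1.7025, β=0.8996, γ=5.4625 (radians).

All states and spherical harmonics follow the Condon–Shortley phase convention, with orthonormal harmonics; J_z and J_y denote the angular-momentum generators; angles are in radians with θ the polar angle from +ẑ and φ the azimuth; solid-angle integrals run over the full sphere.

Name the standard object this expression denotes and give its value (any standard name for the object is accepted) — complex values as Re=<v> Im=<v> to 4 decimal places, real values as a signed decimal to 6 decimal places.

This is a Wigner D-matrix element — the rotation-matrix element ⟨l m'| R(α,β,γ) |l m⟩ in the angular-momentum basis.
Split into d^3_{0,2}(β=0.8996) × two z-phases.
Half-angle: c=0.900534, s=0.434785. N=√(6·6·120·1)=65.726707
Admissible k: 2..3 (factorial args all ≥0)
  k=2: (−1)^0·65.7267/(12)·0.9005^4·0.4348^2 = +0.680944
  k=3: (−1)^1·65.7267/(12)·0.9005^2·0.4348^4 = -0.158731
d^3_{0,2}(0.8996) = +0.680944 -0.158731 = +0.522213
D = (+1.000000+0.000000i)·(+0.522213)·(-0.070516+0.997511i) = -0.036824+0.520913i

Wigner D-matrix element, Re=-0.0368 Im=0.5209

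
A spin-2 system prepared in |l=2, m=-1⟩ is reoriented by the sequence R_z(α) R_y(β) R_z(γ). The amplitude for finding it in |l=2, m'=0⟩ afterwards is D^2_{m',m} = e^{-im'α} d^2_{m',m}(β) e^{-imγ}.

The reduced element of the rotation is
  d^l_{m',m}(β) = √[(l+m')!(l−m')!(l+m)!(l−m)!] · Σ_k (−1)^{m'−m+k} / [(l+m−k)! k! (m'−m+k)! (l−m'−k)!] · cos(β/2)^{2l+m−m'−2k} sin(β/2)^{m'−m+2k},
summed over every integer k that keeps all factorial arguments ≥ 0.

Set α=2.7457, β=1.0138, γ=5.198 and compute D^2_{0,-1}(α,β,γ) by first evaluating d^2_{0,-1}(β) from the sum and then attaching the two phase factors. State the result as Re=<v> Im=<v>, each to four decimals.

Split into d^2_{0,-1}(β=1.0138) × two z-phases.
With c≡cos(β/2)=0.874254 and s≡sin(β/2)=0.485469, N=[2·2·1·6]^{1/2}=4.898979
k: max(0,(-1)−(0))=0 … min(2+(-1),2−(0))=1
  k=0: (−1)^1·4.8990/(2)·0.8743^3·0.4855^1 = -0.794602
  k=1: (−1)^2·4.8990/(2)·0.8743^1·0.4855^3 = +0.245018
d^2_{0,-1}(1.0138) = -0.794602 +0.245018 = -0.549584
Phases: e^{-i·(0)·2.7457}=+1.000000+0.000000i, e^{-i·(-1)·5.1980}=+0.466749-0.884390i ⇒ D=-0.256518+0.486047i

Re=-0.2565 Im=0.4860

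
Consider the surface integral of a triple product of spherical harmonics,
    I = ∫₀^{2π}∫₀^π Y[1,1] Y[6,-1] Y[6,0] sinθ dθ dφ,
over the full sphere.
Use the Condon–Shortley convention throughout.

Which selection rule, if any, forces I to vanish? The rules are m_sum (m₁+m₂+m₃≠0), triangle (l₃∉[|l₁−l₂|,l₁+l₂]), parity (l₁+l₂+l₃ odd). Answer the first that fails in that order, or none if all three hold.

parity

azimuthal sum: 1 − 1 + 0 = 0  ✓
5 ≤ 6 ≤ 7 (triangle on l)  ✓
L = 1 + 6 + 6 = 13 (odd)  ✗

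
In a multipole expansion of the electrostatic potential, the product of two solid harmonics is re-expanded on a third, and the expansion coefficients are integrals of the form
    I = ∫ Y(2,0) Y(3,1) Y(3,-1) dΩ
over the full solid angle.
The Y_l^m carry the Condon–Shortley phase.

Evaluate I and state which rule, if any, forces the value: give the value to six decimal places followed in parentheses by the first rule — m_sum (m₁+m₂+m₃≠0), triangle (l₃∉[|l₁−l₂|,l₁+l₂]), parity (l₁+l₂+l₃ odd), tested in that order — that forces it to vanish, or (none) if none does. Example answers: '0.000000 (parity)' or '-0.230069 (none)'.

-0.126157 (none)

Rules hold: Σm=0, L=8 even, 1≤3≤5.
N = 5·7·7 = 245
Δ = 2!·2!·4!/9! = 1/3780
Racah Σ t=0..2: t=0:+1/24 t=1:−1/4 t=2:+1/24 = -1/6
⇒ 3j(2 3 3; 0 0 0)² = 4/105, sgn +1
Racah Σ t=0..2: t=0:+1/96 t=1:−1/6 t=2:+1/16 = -3/32
⇒ 3j(2 3 3; 0 1 -1)² = 3/140, sgn -1
4πI² = N·(3j₀)²·(3jₘ)² = 1/5
I = -1·√(0.2/4π) = -0.12615663
No selection rule forces the value: the integral is nonzero (none).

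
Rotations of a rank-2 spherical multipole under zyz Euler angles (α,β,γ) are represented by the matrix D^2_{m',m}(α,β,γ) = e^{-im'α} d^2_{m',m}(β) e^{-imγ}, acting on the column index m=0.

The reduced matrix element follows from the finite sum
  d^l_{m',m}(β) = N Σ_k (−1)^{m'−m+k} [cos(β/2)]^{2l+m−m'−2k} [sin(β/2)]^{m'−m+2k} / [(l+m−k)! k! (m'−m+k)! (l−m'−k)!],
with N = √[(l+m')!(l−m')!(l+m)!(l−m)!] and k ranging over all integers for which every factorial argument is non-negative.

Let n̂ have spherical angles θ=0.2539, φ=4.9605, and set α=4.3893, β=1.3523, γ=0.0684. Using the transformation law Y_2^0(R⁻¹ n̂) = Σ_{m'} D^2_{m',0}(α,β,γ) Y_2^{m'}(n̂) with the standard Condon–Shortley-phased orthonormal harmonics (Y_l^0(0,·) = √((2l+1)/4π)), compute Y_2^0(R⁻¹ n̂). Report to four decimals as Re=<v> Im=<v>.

Re=-0.1516 Im=0.0000

Need the full column D^2_{m',0} for m'=−2..2 at α=4.3893, β=1.3523, γ=0.0684.
cos(β/2)=0.779988, sin(β/2)=0.625795
d^2_{-2,0}: single k=2 term ⇒ +0.583600;  D = -0.465941+0.351408i
d^2_{-1,0}: k∈[1..2] ⇒ +0.727396 -0.468230 = +0.259166;  D = -0.082285-0.245757i
d^2_{0,0}: k∈[0..2] ⇒ +0.370127 -0.953014 +0.153365 = -0.429521;  D = -0.429521+0.000000i
d^2_{1,0}: k∈[0..1] ⇒ -0.727396 +0.468230 = -0.259166;  D = +0.082285-0.245757i
d^2_{2,0}: single k=0 term ⇒ +0.583600;  D = -0.465941-0.351408i
Y_2^{m'}(θ=0.2539,φ=4.9605) and Σ D·Y over m':
  (-0.4659+0.3514i)·(-0.0214+0.0116i)  (-0.0823-0.2458i)·(+0.0461+0.1821i)  (-0.4295+0.0000i)·(+0.5711+0.0000i)  (+0.0823-0.2458i)·(-0.0461+0.1821i)  (-0.4659-0.3514i)·(-0.0214-0.0116i)
Y_2^0(R⁻¹ n̂) = -0.151575+0.000000i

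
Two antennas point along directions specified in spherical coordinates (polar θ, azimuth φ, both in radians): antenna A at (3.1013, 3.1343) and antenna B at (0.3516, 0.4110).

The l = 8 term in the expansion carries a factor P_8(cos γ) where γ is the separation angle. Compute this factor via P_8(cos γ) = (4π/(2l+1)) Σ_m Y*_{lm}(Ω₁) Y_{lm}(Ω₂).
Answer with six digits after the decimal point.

Term-by-term m-sum for l=8 (normalisation 4π/17 = 0.739198):
  m=-8: (+0.000000-0.000000i) × (-0.000101+0.000015i) = -0.000000+0.000000i  (running Σ = -0.000000+0.000000i)
  m=-7: (+0.000000-0.000000i) × (-0.001074-0.000291i) = -0.000000-0.000000i  (running Σ = -0.000000-0.000000i)
  m=-6: (+0.000000-0.000000i) × (-0.005990-0.004800i) = -0.000000-0.000000i  (running Σ = -0.000000-0.000000i)
  m=-5: (+0.000001-0.000000i) × (-0.017599-0.033460i) = -0.000000-0.000000i  (running Σ = -0.000000-0.000000i)
  m=-4: (+0.000035-0.000001i) × (-0.009948-0.135652i) = -0.000000-0.000005i  (running Σ = -0.000001-0.000005i)
  m=-3: (+0.000908-0.000020i) × (+0.115244-0.328088i) = +0.000098-0.000300i  (running Σ = +0.000098-0.000305i)
  m=-2: (+0.016597-0.000242i) × (+0.388306-0.417825i) = +0.006344-0.007029i  (running Σ = +0.006441-0.007334i)
  m=-1: (+0.195960-0.001429i) × (+0.371937-0.162098i) = +0.072653-0.032296i  (running Σ = +0.079094-0.039630i)
  m=0: (+1.129362-0.000000i) × (-0.301740+0.000000i) = -0.340774+0.000000i  (running Σ = -0.261679-0.039630i)
  m=1: (-0.195960-0.001429i) × (-0.371937-0.162098i) = +0.072653+0.032296i  (running Σ = -0.189026-0.007334i)
  m=2: (+0.016597+0.000242i) × (+0.388306+0.417825i) = +0.006344+0.007029i  (running Σ = -0.182683-0.000305i)
  m=3: (-0.000908-0.000020i) × (-0.115244-0.328088i) = +0.000098+0.000300i  (running Σ = -0.182584-0.000005i)
  m=4: (+0.000035+0.000001i) × (-0.009948+0.135652i) = -0.000000+0.000005i  (running Σ = -0.182585-0.000000i)
  m=5: (-0.000001-0.000000i) × (+0.017599-0.033460i) = -0.000000+0.000000i  (running Σ = -0.182585-0.000000i)
  m=6: (+0.000000+0.000000i) × (-0.005990+0.004800i) = -0.000000+0.000000i  (running Σ = -0.182585-0.000000i)
  m=7: (-0.000000-0.000000i) × (+0.001074-0.000291i) = -0.000000+0.000000i  (running Σ = -0.182585+0.000000i)
  m=8: (+0.000000+0.000000i) × (-0.000101-0.000015i) = -0.000000-0.000000i  (running Σ = -0.182585-0.000000i)
Total Σ_m = -0.182585-0.000000i. Multiply by 0.739198: -0.134967-0.000000i. P_8(cos γ) = -0.134967

-0.134967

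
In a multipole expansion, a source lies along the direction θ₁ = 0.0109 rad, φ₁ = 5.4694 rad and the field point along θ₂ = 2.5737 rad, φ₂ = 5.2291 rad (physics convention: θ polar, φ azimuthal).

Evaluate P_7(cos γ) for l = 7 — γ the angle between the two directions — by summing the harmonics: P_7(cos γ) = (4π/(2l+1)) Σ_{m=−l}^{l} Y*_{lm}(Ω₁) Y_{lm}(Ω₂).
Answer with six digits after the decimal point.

0.363634

Expand P_7 via completeness: Σ_{m} conj(Y_{7,m}) at Ω₁ times Y_{7,m} at Ω₂ —
  m=-7: Y*=0.00000 + 0.00000j  Y=0.00298 + 0.00579j  product -0.00000 + 0.00000j
  m=-6: Y*=0.00000 + 0.00000j  Y=-0.03815 - 0.00158j  product -0.00000 - 0.00000j
  m=-5: Y*=-0.00000 + 0.00000j  Y=0.07206 - 0.11544j  product 0.00000 + 0.00000j
  m=-4: Y*=-0.00000 + 0.00000j  Y=0.15375 + 0.28410j  product -0.00000 - 0.00000j
  m=-3: Y*=-0.00001 - 0.00001j  Y=-0.48746 - 0.01007j  product 0.00000 + 0.00000j
  m=-2: Y*=-0.00005 - 0.00089j  Y=0.17681 - 0.29673j  product -0.00027 - 0.00014j
  m=-1: Y*=0.03058 - 0.03236j  Y=-0.08619 - 0.15168j  product -0.00754 - 0.00185j
  m=+0: Y*=1.09073 + 0.00000j  Y=0.41228 + 0.00000j  product 0.44968 + 0.00000j
  m=+1: Y*=-0.03058 - 0.03236j  Y=0.08619 - 0.15168j  product -0.00754 + 0.00185j
  m=+2: Y*=-0.00005 + 0.00089j  Y=0.17681 + 0.29673j  product -0.00027 + 0.00014j
  m=+3: Y*=0.00001 - 0.00001j  Y=0.48746 - 0.01007j  product 0.00000 - 0.00000j
  m=+4: Y*=-0.00000 - 0.00000j  Y=0.15375 - 0.28410j  product -0.00000 + 0.00000j
  m=+5: Y*=0.00000 + 0.00000j  Y=-0.07206 - 0.11544j  product 0.00000 - 0.00000j
  m=+6: Y*=0.00000 - 0.00000j  Y=-0.03815 + 0.00158j  product -0.00000 + 0.00000j
  m=+7: Y*=-0.00000 + 0.00000j  Y=-0.00298 + 0.00579j  product -0.00000 - 0.00000j
Total Σ_m = 0.43406 + 0.00000j. Multiply by 0.837758: 0.36363 + 0.00000j. P_7(cos γ) = 0.363634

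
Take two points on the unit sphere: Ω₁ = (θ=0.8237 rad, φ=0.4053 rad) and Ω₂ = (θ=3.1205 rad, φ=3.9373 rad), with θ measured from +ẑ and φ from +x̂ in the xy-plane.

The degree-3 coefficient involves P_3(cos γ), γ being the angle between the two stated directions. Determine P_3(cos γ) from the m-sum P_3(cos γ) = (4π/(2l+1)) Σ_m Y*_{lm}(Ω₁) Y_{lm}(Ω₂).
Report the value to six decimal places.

0.206059

Expand P_3 via completeness: Σ_{m} conj(Y_{3,m}) at Ω₁ times Y_{3,m} at Ω₂ —
  m=-3: Y*=0.05725 + 0.15450j  Y=0.00000 + 0.00000j  product -0.00000 + 0.00000j
  m=-2: Y*=0.25757 + 0.27089j  Y=0.00001 + 0.00045j  product -0.00012 + 0.00012j
  m=-1: Y*=0.28516 + 0.12235j  Y=-0.01907 + 0.01947j  product -0.00782 + 0.00322j
  m=+0: Y*=-0.17530 + 0.00000j  Y=-0.74536 + 0.00000j  product 0.13066 + 0.00000j
  m=+1: Y*=-0.28516 + 0.12235j  Y=0.01907 + 0.01947j  product -0.00782 - 0.00322j
  m=+2: Y*=0.25757 - 0.27089j  Y=0.00001 - 0.00045j  product -0.00012 - 0.00012j
  m=+3: Y*=-0.05725 + 0.15450j  Y=-0.00000 + 0.00000j  product -0.00000 - 0.00000j
Total Σ_m = 0.11478 + 0.00000j. Multiply by 1.795196: 0.20606 + 0.00000j. P_3(cos γ) = 0.206059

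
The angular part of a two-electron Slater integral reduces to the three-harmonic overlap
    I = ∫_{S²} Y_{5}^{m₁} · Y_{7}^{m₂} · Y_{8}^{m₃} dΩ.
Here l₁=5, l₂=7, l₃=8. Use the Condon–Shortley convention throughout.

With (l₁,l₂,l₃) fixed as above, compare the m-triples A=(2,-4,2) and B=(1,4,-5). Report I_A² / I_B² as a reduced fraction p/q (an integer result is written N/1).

14/715

Shared (l₁,l₂,l₃)=(5,7,8): N and (l;000)² cancel in I_A²/I_B².
A: Δ = 4!·6!·10!/21! = 1/814773960; Racah Σ t=0..3: t=0:+1/26127360 t=1:−1/23224320 t=2:+1/174182400 t=3:−1/15676416000 = 1/1119744000; ⇒ 3j(5 7 8; 2 -4 2)² = 7/377910, sgn +1
B: Δ = 4!·6!·10!/21! = 1/814773960; Racah Σ t=1..4: t=1:−1/783820800 t=2:+1/69672960 t=3:−1/58060800 t=4:+1/522547200 = -1/447897600; ⇒ 3j(5 7 8; 1 4 -5)² = 11/11628, sgn +1
I_A²/I_B² = (7/377910)/(11/11628) = 14/715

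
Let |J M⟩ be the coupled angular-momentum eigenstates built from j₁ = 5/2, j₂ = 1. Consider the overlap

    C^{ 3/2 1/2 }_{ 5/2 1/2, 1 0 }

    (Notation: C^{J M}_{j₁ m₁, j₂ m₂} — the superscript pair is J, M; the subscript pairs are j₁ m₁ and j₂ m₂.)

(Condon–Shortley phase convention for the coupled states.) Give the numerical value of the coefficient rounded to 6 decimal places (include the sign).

-0.632456  (= −√(2/5))

j₁+j₂−J=2  J+j₁−j₂=3  J−j₁+j₂=0  j₁+j₂+J+1=6
(j₁±m₁, j₂±m₂, J±M) = (3,2,1,1,2,1)
P² = 8/5
sum k=1..1:
  [1] −1/2 = -1/2
S = -1/2
C² = P²·S² = 2/5 ; C = -0.632456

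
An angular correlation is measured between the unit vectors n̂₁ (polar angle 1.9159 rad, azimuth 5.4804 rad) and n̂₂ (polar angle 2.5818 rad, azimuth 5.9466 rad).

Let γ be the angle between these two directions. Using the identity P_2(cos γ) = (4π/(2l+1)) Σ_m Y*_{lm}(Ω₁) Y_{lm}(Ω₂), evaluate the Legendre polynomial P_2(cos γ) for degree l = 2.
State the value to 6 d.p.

0.306009

Expand P_2 via completeness: Σ_{m} conj(Y_{2,m}) at Ω₁ times Y_{2,m} at Ω₂ —
  m=-2: Y*=(-0.011893, -0.341861)  Y=(0.085158, 0.067907)  product (0.022202, -0.029920)
  m=-1: Y*=(-0.170856, 0.176903)  Y=(-0.328110, -0.114806)  product (0.076369, -0.038428)
  m=+0: Y*=(-0.207109, -0.000000)  Y=(0.363988, 0.000000)  product (-0.075385, -0.000000)
  m=+1: Y*=(0.170856, 0.176903)  Y=(0.328110, -0.114806)  product (0.076369, 0.038428)
  m=+2: Y*=(-0.011893, 0.341861)  Y=(0.085158, -0.067907)  product (0.022202, 0.029920)
Total Σ_m = (0.121757, 0.000000). Multiply by 2.513274: (0.306009, 0.000000). P_2(cos γ) = 0.306009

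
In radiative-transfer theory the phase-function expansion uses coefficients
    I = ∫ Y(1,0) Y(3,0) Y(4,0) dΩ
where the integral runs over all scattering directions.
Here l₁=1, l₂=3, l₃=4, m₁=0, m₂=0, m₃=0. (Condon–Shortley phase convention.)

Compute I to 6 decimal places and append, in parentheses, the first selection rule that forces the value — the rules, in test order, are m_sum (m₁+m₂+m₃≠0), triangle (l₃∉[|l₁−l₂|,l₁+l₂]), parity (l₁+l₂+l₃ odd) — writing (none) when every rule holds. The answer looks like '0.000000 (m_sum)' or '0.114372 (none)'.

0.246233 (none)

m-sum 0 ✓  L=8 even ✓  2≤4≤4 ✓
Π(2lᵢ+1) = 3×7×9 = 189
triangle coeff Δ(1,3,4) = 1/252
Σ_t [0,0]: t=0:+1/36 = 1/36
(3j)²=4/63 [(1 3 4; 0 0 0)], sign=+1
(m-triple is (0,0,0) — same symbol as above.)
⇒ 4πI² = 16/21
I = (+1)√(16/21/(4π)) = 0.24623252
No selection rule forces the value: the integral is nonzero (none).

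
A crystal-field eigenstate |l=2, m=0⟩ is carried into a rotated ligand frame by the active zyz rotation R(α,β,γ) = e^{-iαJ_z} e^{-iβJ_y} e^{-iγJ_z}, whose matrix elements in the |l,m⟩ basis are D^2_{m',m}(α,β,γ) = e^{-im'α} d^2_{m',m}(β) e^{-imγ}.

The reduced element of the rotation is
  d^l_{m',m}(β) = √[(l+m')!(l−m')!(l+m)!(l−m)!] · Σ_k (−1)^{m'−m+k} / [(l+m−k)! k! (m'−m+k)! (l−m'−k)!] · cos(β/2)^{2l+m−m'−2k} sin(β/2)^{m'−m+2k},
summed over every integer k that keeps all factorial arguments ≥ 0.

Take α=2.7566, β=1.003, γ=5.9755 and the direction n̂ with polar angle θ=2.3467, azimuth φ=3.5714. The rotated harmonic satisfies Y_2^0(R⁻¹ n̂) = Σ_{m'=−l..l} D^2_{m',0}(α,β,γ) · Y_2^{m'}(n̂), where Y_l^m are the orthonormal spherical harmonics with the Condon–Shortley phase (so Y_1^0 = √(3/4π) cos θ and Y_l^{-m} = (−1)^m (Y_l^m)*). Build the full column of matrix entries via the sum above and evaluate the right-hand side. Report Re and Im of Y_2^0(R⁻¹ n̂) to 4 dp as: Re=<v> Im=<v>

Need the full column D^2_{m',0} for m'=−2..2 at α=2.7566, β=1.0030, γ=5.9755.
cos(β/2)=0.876862, sin(β/2)=0.480741
d^2_{-2,0}: single k=2 term ⇒ +0.435273;  D = +0.312491-0.303004i
d^2_{-1,0}: k∈[1..2] ⇒ +0.793929 -0.238639 = +0.555290;  D = -0.514643+0.208540i
d^2_{0,0}: k∈[0..2] ⇒ +0.591188 -0.710798 +0.053413 = -0.066196;  D = -0.066196+0.000000i
d^2_{1,0}: k∈[0..1] ⇒ -0.793929 +0.238639 = -0.555290;  D = +0.514643+0.208540i
d^2_{2,0}: single k=0 term ⇒ +0.435273;  D = +0.312491+0.303004i
Y_2^{m'}(θ=2.3467,φ=3.5714) and Σ D·Y over m':
  (+0.3125-0.3030i)·(+0.1285-0.1491i)  (-0.5146+0.2085i)·(+0.3511-0.1609i)  (-0.0662+0.0000i)·(+0.1487+0.0000i)  (+0.5146+0.2085i)·(-0.3511-0.1609i)  (+0.3125+0.3030i)·(+0.1285+0.1491i)
Y_2^0(R⁻¹ n̂) = -0.314152+0.000000i

Re=-0.3142 Im=0.0000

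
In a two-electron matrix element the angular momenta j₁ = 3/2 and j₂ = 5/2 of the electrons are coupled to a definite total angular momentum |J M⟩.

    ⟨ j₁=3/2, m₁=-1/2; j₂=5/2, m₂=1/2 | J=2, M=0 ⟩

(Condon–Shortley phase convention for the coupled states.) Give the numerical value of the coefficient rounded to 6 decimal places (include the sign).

-0.267261

triangle: 2!×1!×3!/7! = 12/5040
(j±m)!: 1!×2!×3!×2!×2!×2! = 96
prefactor² = (2J+1)×Δ×N² = 8/7
  k=1: −1/(1!×1!×1!×2!×0!×1!) = -1/2
  k=2: +1/(2!×0!×0!×1!×1!×2!) = 1/4
Σ = -1/4  ⇒  CG² = 8/7×(-1/4)² = 1/14
CG = −√(1/14) = -0.267261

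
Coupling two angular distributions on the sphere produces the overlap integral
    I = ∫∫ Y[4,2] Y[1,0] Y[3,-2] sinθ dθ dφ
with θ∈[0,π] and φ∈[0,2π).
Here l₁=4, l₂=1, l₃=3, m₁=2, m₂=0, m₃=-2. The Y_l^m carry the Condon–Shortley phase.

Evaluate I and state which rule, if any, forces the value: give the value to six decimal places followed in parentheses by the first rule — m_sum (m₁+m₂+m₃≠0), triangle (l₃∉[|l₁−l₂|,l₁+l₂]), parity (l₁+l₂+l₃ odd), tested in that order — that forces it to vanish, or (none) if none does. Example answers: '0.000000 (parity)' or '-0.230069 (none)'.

m-sum 0 ✓  L=8 even ✓  3≤3≤5 ✓
Π(2lᵢ+1) = 9×3×7 = 189
triangle coeff Δ(4,1,3) = 1/252
Σ_t [1,1]: t=1:−1/36 = -1/36
(3j)²=4/63 [(4 1 3; 0 0 0)], sign=+1
Σ_t [1,1]: t=1:−1/120 = -1/120
(3j)²=1/21 [(4 1 3; 2 0 -2)], sign=+1
⇒ 4πI² = 4/7
I = (+1)√(4/7/(4π)) = 0.21324362
No selection rule forces the value: the integral is nonzero (none).

0.213244 (none)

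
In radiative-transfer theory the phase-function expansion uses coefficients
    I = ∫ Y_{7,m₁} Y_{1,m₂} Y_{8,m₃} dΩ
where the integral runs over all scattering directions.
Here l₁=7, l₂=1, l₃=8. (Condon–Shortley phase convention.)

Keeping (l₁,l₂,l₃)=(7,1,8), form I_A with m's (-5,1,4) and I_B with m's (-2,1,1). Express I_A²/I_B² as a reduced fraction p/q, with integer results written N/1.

2/7

Shared (l₁,l₂,l₃)=(7,1,8): N and (l;000)² cancel in I_A²/I_B².
A: Δ = 0!·14!·2!/17! = 1/2040; Racah Σ t=0..0: t=0:+1/1916006400 = 1/1916006400; ⇒ 3j(7 1 8; -5 1 4)² = 1/340, sgn +1
B: Δ = 0!·14!·2!/17! = 1/2040; Racah Σ t=0..0: t=0:+1/87091200 = 1/87091200; ⇒ 3j(7 1 8; -2 1 1)² = 7/680, sgn -1
I_A²/I_B² = (1/340)/(7/680) = 2/7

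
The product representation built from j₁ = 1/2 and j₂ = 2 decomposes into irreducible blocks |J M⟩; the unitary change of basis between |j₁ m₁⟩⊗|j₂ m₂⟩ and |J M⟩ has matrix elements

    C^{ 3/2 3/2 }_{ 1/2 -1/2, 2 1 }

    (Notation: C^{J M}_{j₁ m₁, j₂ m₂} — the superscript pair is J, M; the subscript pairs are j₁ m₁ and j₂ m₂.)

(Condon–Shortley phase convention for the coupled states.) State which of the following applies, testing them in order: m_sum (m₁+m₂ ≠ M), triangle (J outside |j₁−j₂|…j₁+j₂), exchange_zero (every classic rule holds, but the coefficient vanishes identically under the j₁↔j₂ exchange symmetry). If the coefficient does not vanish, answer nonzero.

m_sum

m-sum: m₁+m₂ = -1/2+1 = 1/2, M = 3/2  ✗ ⇒ coefficient is 0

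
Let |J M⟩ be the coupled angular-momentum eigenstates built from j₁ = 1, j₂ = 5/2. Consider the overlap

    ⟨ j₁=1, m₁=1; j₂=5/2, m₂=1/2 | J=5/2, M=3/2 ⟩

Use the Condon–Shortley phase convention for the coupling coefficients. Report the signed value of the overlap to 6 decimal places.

triangle: 1!×1!×4!/7! = 24/5040
(j±m)!: 2!×0!×3!×2!×4!×1! = 576
prefactor² = (2J+1)×Δ×N² = 576/35
  k=0: +1/(0!×1!×0!×3!×1!×1!) = 1/6
Σ = 1/6  ⇒  CG² = 576/35×(1/6)² = 16/35
CG = +√(16/35) = +0.676123

+√(16/35) = +0.676123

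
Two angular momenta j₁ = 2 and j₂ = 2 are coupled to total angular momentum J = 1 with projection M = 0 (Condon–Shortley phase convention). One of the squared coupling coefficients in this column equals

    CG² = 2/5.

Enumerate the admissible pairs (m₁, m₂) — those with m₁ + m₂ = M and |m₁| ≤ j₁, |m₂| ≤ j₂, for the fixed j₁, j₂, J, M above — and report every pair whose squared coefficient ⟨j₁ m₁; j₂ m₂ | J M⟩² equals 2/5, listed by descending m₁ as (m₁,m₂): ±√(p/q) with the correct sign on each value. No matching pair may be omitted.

Admissible pairs with m₁+m₂ = M = 0: (-2,2), (-1,1), (0,0), (1,-1), (2,-2)
  (m₁,m₂)=(2,-2): CG² = 2/5, CG = +√(2/5)   ← matches the target
  (m₁,m₂)=(1,-1): CG² = 1/10, CG = −√(1/10)
  (m₁,m₂)=(0,0): CG² = 0/1, CG = 0
  (m₁,m₂)=(-1,1): CG² = 1/10, CG = +√(1/10)
  (m₁,m₂)=(-2,2): CG² = 2/5, CG = −√(2/5)   ← matches the target
Pairs with CG² = 2/5: (2,-2): +√(2/5); (-2,2): −√(2/5)

(2,-2): +√(2/5); (-2,2): −√(2/5)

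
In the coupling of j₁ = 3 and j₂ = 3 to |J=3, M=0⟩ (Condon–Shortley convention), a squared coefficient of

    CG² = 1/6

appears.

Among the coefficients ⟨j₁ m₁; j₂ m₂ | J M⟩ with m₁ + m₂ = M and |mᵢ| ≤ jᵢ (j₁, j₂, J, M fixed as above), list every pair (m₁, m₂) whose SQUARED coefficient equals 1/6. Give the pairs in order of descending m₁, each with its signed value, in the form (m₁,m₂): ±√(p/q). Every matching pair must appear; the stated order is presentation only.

Admissible pairs with m₁+m₂ = M = 0: (-3,3), (-2,2), (-1,1), (0,0), (1,-1), (2,-2), (3,-3)
  (m₁,m₂)=(3,-3): CG² = 1/6, CG = +√(1/6)   ← matches the target
  (m₁,m₂)=(2,-2): CG² = 1/6, CG = +√(1/6)   ← matches the target
  (m₁,m₂)=(1,-1): CG² = 1/6, CG = −√(1/6)   ← matches the target
  (m₁,m₂)=(0,0): CG² = 0/1, CG = 0
  (m₁,m₂)=(-1,1): CG² = 1/6, CG = +√(1/6)   ← matches the target
  (m₁,m₂)=(-2,2): CG² = 1/6, CG = −√(1/6)   ← matches the target
  (m₁,m₂)=(-3,3): CG² = 1/6, CG = −√(1/6)   ← matches the target
Pairs with CG² = 1/6: (3,-3): +√(1/6); (2,-2): +√(1/6); (1,-1): −√(1/6); (-1,1): +√(1/6); (-2,2): −√(1/6); (-3,3): −√(1/6)

(3,-3): +√(1/6); (2,-2): +√(1/6); (1,-1): −√(1/6); (-1,1): +√(1/6); (-2,2): −√(1/6); (-3,3): −√(1/6)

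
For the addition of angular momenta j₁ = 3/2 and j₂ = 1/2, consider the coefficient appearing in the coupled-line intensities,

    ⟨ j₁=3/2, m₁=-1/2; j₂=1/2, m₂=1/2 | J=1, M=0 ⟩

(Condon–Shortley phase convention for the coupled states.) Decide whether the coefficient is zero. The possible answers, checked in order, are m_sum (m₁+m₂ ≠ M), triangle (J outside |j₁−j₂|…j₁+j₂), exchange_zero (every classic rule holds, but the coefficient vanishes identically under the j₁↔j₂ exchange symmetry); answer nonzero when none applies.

m-sum: m₁+m₂ = -1/2+1/2 = 0, M = 0  ✓
triangle: |j₁−j₂| = 1 ≤ J = 1 ≤ j₁+j₂ = 2  ✓
exchange: j₁≠j₂ or m₁≠m₂ — the exchange symmetry imposes no constraint here
value check: CG = −√(1/2) = -0.707107 ≠ 0

nonzero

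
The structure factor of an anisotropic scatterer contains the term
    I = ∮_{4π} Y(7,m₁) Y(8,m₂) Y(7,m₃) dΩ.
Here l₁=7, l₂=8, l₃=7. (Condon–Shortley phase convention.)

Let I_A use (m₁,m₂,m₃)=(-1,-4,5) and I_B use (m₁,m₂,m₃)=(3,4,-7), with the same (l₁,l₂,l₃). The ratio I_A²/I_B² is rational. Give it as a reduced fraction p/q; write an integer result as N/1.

3721/6825

Shared (l₁,l₂,l₃)=(7,8,7): N and (l;000)² cancel in I_A²/I_B².
A: Δ = 8!·6!·8!/23! = 1/22086194130; Racah Σ t=2..4: t=2:+1/1492992000 t=3:−1/435456000 t=4:+1/1114767360 = -61/83607552000; ⇒ 3j(7 8 7; -1 -4 5)² = 3721/482885, sgn -1
B: Δ = 8!·6!·8!/23! = 1/22086194130; Racah Σ t=4..4: t=4:+1/16721510400 = 1/16721510400; ⇒ 3j(7 8 7; 3 4 -7)² = 105/7429, sgn +1
I_A²/I_B² = (3721/482885)/(105/7429) = 3721/6825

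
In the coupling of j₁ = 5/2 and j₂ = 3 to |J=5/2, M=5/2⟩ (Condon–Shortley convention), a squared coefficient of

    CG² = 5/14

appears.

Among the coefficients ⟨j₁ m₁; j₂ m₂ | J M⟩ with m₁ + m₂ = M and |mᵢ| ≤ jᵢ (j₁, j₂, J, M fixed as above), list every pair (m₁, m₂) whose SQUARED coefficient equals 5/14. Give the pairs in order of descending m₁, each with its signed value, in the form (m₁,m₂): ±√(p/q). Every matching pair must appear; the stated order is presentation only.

Admissible pairs with m₁+m₂ = M = 5/2: (-1/2,3), (1/2,2), (3/2,1), (5/2,0)
  (m₁,m₂)=(5/2,0): CG² = 5/42, CG = +√(5/42)
  (m₁,m₂)=(3/2,1): CG² = 2/7, CG = −√(2/7)
  (m₁,m₂)=(1/2,2): CG² = 5/14, CG = +√(5/14)   ← matches the target
  (m₁,m₂)=(-1/2,3): CG² = 5/21, CG = −√(5/21)
Pairs with CG² = 5/14: (1/2,2): +√(5/14)

(1/2,2): +√(5/14)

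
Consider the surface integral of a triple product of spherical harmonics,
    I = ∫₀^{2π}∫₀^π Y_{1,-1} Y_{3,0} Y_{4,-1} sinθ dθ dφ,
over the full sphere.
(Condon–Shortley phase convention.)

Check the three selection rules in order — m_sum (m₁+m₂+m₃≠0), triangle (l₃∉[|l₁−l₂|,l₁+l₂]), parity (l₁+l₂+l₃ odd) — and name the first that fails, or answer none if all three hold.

m₁+m₂+m₃ = -1 + 0 − 1 = -2  ✗
triangle: |1−3|=2 ≤ l₃=4 ≤ 1+3=4
parity: l₁+l₂+l₃ = 8 is even

m_sum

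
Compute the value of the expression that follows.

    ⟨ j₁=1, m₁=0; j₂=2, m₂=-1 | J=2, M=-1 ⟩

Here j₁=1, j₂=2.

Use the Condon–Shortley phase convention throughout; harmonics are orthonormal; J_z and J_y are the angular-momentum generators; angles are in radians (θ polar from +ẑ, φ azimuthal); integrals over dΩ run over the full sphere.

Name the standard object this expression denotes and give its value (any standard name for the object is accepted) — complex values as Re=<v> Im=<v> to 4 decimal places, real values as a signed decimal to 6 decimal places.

This is a Clebsch–Gordan (vector-coupling) coefficient.
√[5·1!1!3!/6! · 1!1!1!3!1!3!] = √(3/2)
  +(−1)^0/∏(0,1,1,1,0,2)! = 1/2  (running 1/2)
  +(−1)^1/∏(1,0,0,0,1,3)! = -1/6  (running 1/3)
⟨..|..⟩ = √(3/2)·(1/3) = +0.408248

Clebsch–Gordan coefficient, +√(1/6) ≈ +0.408248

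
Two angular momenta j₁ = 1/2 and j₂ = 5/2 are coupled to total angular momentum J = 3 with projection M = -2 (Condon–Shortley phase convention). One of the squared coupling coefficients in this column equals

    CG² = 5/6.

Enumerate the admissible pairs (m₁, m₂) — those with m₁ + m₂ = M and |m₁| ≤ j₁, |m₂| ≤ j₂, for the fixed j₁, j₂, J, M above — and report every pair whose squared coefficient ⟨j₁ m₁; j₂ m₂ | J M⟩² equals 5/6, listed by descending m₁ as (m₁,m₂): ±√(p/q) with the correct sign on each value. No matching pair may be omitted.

Admissible pairs with m₁+m₂ = M = -2: (-1/2,-3/2), (1/2,-5/2)
  (m₁,m₂)=(1/2,-5/2): CG² = 1/6, CG = +√(1/6)
  (m₁,m₂)=(-1/2,-3/2): CG² = 5/6, CG = +√(5/6)   ← matches the target
Pairs with CG² = 5/6: (-1/2,-3/2): +√(5/6)

(-1/2,-3/2): +√(5/6)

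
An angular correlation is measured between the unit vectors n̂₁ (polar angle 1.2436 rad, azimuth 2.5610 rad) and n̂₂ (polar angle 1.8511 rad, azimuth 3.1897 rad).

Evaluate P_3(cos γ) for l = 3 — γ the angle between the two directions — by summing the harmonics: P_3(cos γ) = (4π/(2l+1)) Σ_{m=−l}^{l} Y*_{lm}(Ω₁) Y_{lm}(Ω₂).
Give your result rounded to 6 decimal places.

-0.293267

Term-by-term m-sum for l=3 (normalisation 4π/7 = 1.795196):
  term(m=-3) = -0.040678-0.124707i   from Y*(Ω₁)=+0.060281+0.349114i, Y(Ω₂)=-0.366405+0.053251i
  term(m=-2) = -0.023707+0.073153i   from Y*(Ω₁)=+0.117297-0.270164i, Y(Ω₂)=-0.259884+0.025082i
  term(m=-1) = +0.022947-0.016685i   from Y*(Ω₁)=+0.123733-0.081171i, Y(Ω₂)=+0.191501-0.009220i
  term(m=+0) = -0.080485-0.000000i   from Y*(Ω₁)=-0.297864-0.000000i, Y(Ω₂)=+0.270209+0.000000i
  term(m=+1) = +0.022947+0.016685i   from Y*(Ω₁)=-0.123733-0.081171i, Y(Ω₂)=-0.191501-0.009220i
  term(m=+2) = -0.023707-0.073153i   from Y*(Ω₁)=+0.117297+0.270164i, Y(Ω₂)=-0.259884-0.025082i
  term(m=+3) = -0.040678+0.124707i   from Y*(Ω₁)=-0.060281+0.349114i, Y(Ω₂)=+0.366405+0.053251i
Total Σ_m = -0.163362+0.000000i. Multiply by 1.795196: -0.293267+0.000000i. P_3(cos γ) = -0.293267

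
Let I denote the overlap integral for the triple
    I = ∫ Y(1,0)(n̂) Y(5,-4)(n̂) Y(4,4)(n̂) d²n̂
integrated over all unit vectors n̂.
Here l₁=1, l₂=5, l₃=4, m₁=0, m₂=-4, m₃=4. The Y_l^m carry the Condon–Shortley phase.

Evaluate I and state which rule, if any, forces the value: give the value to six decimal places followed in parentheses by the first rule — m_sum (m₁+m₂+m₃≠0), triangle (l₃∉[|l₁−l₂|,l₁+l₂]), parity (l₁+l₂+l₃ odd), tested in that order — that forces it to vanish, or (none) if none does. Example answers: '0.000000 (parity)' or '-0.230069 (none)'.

0.147319 (none)

Checks pass: Σm=0; 10 even; l₃=4∈[4,6].
(2·1+1)(2·5+1)(2·4+1) = 297
Δ: 2! 0! 8! / 11! → 1/495
sum: t=1:−1/576 = -1/576
3j²(1 5 4; 0 0 0) = Δ·Π!·Σ² = 5/99  (sign -1)
sum: t=1:−1/40320 = -1/40320
3j²(1 5 4; 0 -4 4) = Δ·Π!·Σ² = 1/55  (sign -1)
combine: 4πI² = 297·5/99·1/55 = 3/11
take √, sign +1: I = 0.14731920
No selection rule forces the value: the integral is nonzero (none).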